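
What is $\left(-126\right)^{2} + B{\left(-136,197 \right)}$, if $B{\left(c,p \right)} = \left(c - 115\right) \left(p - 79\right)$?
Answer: $-13742$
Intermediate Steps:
$B{\left(c,p \right)} = \left(-115 + c\right) \left(-79 + p\right)$
$\left(-126\right)^{2} + B{\left(-136,197 \right)} = \left(-126\right)^{2} - 29618 = 15876 + \left(9085 - 22655 + 10744 - 26792\right) = 15876 - 29618 = -13742$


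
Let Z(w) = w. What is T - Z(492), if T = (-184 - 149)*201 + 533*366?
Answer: 127653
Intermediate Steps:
T = 128145 (T = -333*201 + 195078 = -66933 + 195078 = 128145)
T - Z(492) = 128145 - 1*492 = 128145 - 492 = 127653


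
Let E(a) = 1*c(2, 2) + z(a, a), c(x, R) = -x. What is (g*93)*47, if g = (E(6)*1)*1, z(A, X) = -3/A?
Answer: -21855/2 ≈ -10928.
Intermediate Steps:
E(a) = -2 - 3/a (E(a) = 1*(-1*2) - 3/a = 1*(-2) - 3/a = -2 - 3/a)
g = -5/2 (g = ((-2 - 3/6)*1)*1 = ((-2 - 3*⅙)*1)*1 = ((-2 - ½)*1)*1 = -5/2*1*1 = -5/2*1 = -5/2 ≈ -2.5000)
(g*93)*47 = -5/2*93*47 = -465/2*47 = -21855/2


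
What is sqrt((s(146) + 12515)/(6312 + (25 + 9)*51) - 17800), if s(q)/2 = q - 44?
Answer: I*sqrt(128026236414)/2682 ≈ 133.41*I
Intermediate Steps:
s(q) = -88 + 2*q (s(q) = 2*(q - 44) = 2*(-44 + q) = -88 + 2*q)
sqrt((s(146) + 12515)/(6312 + (25 + 9)*51) - 17800) = sqrt(((-88 + 2*146) + 12515)/(6312 + (25 + 9)*51) - 17800) = sqrt(((-88 + 292) + 12515)/(6312 + 34*51) - 17800) = sqrt((204 + 12515)/(6312 + 1734) - 17800) = sqrt(12719/8046 - 17800) = sqrt(-143206081/8046) = I*sqrt(128026236414)/2682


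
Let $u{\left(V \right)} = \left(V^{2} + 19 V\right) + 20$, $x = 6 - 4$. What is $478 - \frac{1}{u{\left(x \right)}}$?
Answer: $\frac{29635}{62} \approx 477.98$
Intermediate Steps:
$x = 2$
$u{\left(V \right)} = 20 + V^{2} + 19 V$
$478 - \frac{1}{u{\left(x \right)}} = 478 - \frac{1}{20 + 2^{2} + 19 \cdot 2} = 478 - \frac{1}{20 + 4 + 38} = 478 - \frac{1}{62} = \frac{29635}{62}$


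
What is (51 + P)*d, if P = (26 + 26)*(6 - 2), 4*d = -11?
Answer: -2849/4 ≈ -712.25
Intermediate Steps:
d = -11/4 (d = (¼)*(-11) = -11/4 ≈ -2.7500)
P = 208 (P = 52*4 = 208)
(51 + P)*d = (51 + 208)*(-11/4) = 259*(-11/4) = -2849/4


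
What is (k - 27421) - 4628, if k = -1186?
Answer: -33235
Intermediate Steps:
(k - 27421) - 4628 = (-1186 - 27421) - 4628 = -28607 - 4628 = -33235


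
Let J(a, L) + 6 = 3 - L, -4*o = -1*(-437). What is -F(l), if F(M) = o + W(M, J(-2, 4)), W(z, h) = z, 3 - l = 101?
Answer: 829/4 ≈ 207.25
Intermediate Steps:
o = -437/4 (o = -(-1)*(-437)/4 = -1/4*437 = -437/4 ≈ -109.25)
l = -98 (l = 3 - 1*101 = 3 - 101 = -98)
J(a, L) = -3 - L (J(a, L) = -6 + (3 - L) = -3 - L)
F(M) = -437/4 + M
-F(l) = -(-437/4 - 98) = -1*(-829/4) = 829/4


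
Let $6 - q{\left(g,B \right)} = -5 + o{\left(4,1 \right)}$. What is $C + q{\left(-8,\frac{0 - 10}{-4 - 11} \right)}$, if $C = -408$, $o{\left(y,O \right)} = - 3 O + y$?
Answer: $-398$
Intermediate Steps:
$o{\left(y,O \right)} = y - 3 O$
$q{\left(g,B \right)} = 10$ ($q{\left(g,B \right)} = 6 - \left(-5 + \left(4 - 3\right)\right) = 6 - \left(-5 + 1\right) = 6 - -4 = 6 + 4 = 10$)
$C + q{\left(-8,\frac{0 - 10}{-4 - 11} \right)} = -408 + 10 = -398$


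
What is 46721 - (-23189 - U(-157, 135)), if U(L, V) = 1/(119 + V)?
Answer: 17757141/254 ≈ 69910.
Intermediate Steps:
46721 - (-23189 - U(-157, 135)) = 46721 - (-23189 - 1/(119 + 135)) = 46721 - (-23189 - 1/254) = 46721 - 1*(-5890007/254) = 46721 + 5890007/254 = 17757141/254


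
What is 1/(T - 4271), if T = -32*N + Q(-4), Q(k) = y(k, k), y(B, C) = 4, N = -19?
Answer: -1/3659 ≈ -0.00027330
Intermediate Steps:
Q(k) = 4
T = 612 (T = -32*(-19) + 4 = 608 + 4 = 612)
1/(T - 4271) = 1/(612 - 4271) = 1/(-3659) = -1/3659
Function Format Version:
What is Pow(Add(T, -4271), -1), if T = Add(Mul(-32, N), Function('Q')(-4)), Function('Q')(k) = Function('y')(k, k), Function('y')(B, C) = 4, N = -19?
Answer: Rational(-1, 3659) ≈ -0.00027330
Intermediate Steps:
Function('Q')(k) = 4
T = 612 (T = Add(Mul(-32, -19), 4) = Add(608, 4) = 612)
Pow(Add(T, -4271), -1) = Pow(Add(612, -4271), -1) = Pow(-3659, -1) = Rational(-1, 3659)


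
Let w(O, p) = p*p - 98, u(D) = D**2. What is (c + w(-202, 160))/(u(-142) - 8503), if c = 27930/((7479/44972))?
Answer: 482265806/29070873 ≈ 16.589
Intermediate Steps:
w(O, p) = -98 + p**2 (w(O, p) = p**2 - 98 = -98 + p**2)
c = 418689320/2493 (c = 27930/((7479*(1/44972))) = 27930/(7479/44972) = 27930*(44972/7479) = 418689320/2493 ≈ 1.6795e+5)
(c + w(-202, 160))/(u(-142) - 8503) = (418689320/2493 + (-98 + 160**2))/((-142)**2 - 8503) = (418689320/2493 + (-98 + 25600))/(20164 - 8503) = (418689320/2493 + 25502)/11661 = (482265806/2493)*(1/11661) = 482265806/29070873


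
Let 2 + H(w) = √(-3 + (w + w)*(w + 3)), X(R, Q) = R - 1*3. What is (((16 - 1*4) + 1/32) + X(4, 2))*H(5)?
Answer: -417/16 + 417*√77/32 ≈ 88.286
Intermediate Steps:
X(R, Q) = -3 + R (X(R, Q) = R - 3 = -3 + R)
H(w) = -2 + √(-3 + 2*w*(3 + w)) (H(w) = -2 + √(-3 + (w + w)*(w + 3)) = -2 + √(-3 + (2*w)*(3 + w)) = -2 + √(-3 + 2*w*(3 + w)))
(((16 - 1*4) + 1/32) + X(4, 2))*H(5) = (((16 - 1*4) + 1/32) + (-3 + 4))*(-2 + √(-3 + 2*5² + 6*5)) = (((16 - 4) + 1/32) + 1)*(-2 + √(-3 + 2*25 + 30)) = ((12 + 1/32) + 1)*(-2 + √(-3 + 50 + 30)) = (385/32 + 1)*(-2 + √77) = 417*(-2 + √77)/32 = -417/16 + 417*√77/32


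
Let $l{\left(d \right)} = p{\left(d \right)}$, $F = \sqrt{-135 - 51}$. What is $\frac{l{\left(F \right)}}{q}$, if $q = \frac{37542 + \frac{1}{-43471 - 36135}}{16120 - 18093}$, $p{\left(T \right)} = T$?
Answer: $- \frac{157062638 i \sqrt{186}}{2988568451} \approx - 0.71675 i$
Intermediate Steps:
$F = i \sqrt{186}$ ($F = \sqrt{-186} = i \sqrt{186} \approx 13.638 i$)
$l{\left(d \right)} = d$
$q = - \frac{2988568451}{157062638}$ ($q = \frac{37542 + \frac{1}{-79606}}{-1973} = \left(37542 - \frac{1}{79606}\right) \left(- \frac{1}{1973}\right) = \frac{2988568451}{79606} \left(- \frac{1}{1973}\right) = - \frac{2988568451}{157062638} \approx -19.028$)
$\frac{l{\left(F \right)}}{q} = \frac{i \sqrt{186}}{- \frac{2988568451}{157062638}} = i \sqrt{186} \left(- \frac{157062638}{2988568451}\right) = - \frac{157062638 i \sqrt{186}}{2988568451}$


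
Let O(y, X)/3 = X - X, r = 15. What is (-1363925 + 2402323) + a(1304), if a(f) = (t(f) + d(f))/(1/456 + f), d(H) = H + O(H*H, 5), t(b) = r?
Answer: 617458012214/594625 ≈ 1.0384e+6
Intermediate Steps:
t(b) = 15
O(y, X) = 0 (O(y, X) = 3*(X - X) = 3*0 = 0)
d(H) = H (d(H) = H + 0 = H)
a(f) = (15 + f)/(1/456 + f)
(-1363925 + 2402323) + a(1304) = (-1363925 + 2402323) + 456*(15 + 1304)/(1 + 456*1304) = 1038398 + 456*1319/(1 + 594624) = 1038398 + 456*1319/594625 = 1038398 + 456*(1/594625)*1319 = 1038398 + 601464/594625 = 617458012214/594625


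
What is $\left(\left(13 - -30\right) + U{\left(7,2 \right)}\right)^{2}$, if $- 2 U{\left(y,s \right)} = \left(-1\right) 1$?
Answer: $\frac{7569}{4} \approx 1892.3$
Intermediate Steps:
$U{\left(y,s \right)} = \frac{1}{2}$ ($U{\left(y,s \right)} = - \frac{\left(-1\right) 1}{2} = \left(- \frac{1}{2}\right) \left(-1\right) = \frac{1}{2}$)
$\left(\left(13 - -30\right) + U{\left(7,2 \right)}\right)^{2} = \left(\left(13 - -30\right) + \frac{1}{2}\right)^{2} = \left(\left(13 + 30\right) + \frac{1}{2}\right)^{2} = \left(43 + \frac{1}{2}\right)^{2} = \left(\frac{87}{2}\right)^{2} = \frac{7569}{4}$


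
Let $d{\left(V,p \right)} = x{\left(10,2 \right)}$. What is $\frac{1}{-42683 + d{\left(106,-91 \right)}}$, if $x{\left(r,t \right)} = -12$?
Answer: $- \frac{1}{42695} \approx -2.3422 \cdot 10^{-5}$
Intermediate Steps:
$d{\left(V,p \right)} = -12$
$\frac{1}{-42683 + d{\left(106,-91 \right)}} = \frac{1}{-42683 - 12} = \frac{1}{-42695} = - \frac{1}{42695}$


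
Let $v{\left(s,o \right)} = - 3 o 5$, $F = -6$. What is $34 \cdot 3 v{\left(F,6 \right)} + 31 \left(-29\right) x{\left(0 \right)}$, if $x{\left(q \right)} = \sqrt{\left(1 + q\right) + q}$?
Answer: $-10079$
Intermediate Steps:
$v{\left(s,o \right)} = - 15 o$
$x{\left(q \right)} = \sqrt{1 + 2 q}$
$34 \cdot 3 v{\left(F,6 \right)} + 31 \left(-29\right) x{\left(0 \right)} = 34 \cdot 3 \left(\left(-15\right) 6\right) + 31 \left(-29\right) \sqrt{1 + 2 \cdot 0} = 102 \left(-90\right) - 899 \sqrt{1 + 0} = -9180 - 899 \sqrt{1} = -9180 - 899 = -10079$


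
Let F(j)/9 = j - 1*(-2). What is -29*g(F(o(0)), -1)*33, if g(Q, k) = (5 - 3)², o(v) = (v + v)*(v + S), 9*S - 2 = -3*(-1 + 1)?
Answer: -3828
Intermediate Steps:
S = 2/9 (S = 2/9 + (-3*(-1 + 1))/9 = 2/9 + (-3*0)/9 = 2/9 + (⅑)*0 = 2/9 + 0 = 2/9 ≈ 0.22222)
o(v) = 2*v*(2/9 + v) (o(v) = (v + v)*(v + 2/9) = (2*v)*(2/9 + v) = 2*v*(2/9 + v))
F(j) = 18 + 9*j (F(j) = 9*(j - 1*(-2)) = 9*(j + 2) = 9*(2 + j) = 18 + 9*j)
g(Q, k) = 4 (g(Q, k) = 2² = 4)
-29*g(F(o(0)), -1)*33 = -29*4*33 = -116*33 = -3828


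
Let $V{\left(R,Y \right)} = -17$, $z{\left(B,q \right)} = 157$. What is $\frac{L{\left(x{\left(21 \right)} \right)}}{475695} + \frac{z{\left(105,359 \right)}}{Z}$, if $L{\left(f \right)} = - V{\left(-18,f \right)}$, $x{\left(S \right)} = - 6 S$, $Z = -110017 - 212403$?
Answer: $- \frac{2768119}{6134943276} \approx -0.00045121$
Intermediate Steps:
$Z = -322420$ ($Z = -110017 - 212403 = -322420$)
$L{\left(f \right)} = 17$ ($L{\left(f \right)} = \left(-1\right) \left(-17\right) = 17$)
$\frac{L{\left(x{\left(21 \right)} \right)}}{475695} + \frac{z{\left(105,359 \right)}}{Z} = \frac{17}{475695} + \frac{157}{-322420} = 17 \cdot \frac{1}{475695} + 157 \left(- \frac{1}{322420}\right) = \frac{17}{475695} - \frac{157}{322420} = - \frac{2768119}{6134943276}$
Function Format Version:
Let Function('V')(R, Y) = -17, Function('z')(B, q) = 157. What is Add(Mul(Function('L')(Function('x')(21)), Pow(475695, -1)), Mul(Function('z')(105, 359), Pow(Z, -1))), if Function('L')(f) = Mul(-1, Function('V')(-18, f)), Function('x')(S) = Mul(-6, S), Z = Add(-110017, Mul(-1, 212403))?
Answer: Rational(-2768119, 6134943276) ≈ -0.00045121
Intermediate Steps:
Z = -322420 (Z = Add(-110017, -212403) = -322420)
Function('L')(f) = 17 (Function('L')(f) = Mul(-1, -17) = 17)
Add(Mul(Function('L')(Function('x')(21)), Pow(475695, -1)), Mul(Function('z')(105, 359), Pow(Z, -1))) = Add(Mul(17, Pow(475695, -1)), Mul(157, Pow(-322420, -1))) = Add(Mul(17, Rational(1, 475695)), Mul(157, Rational(-1, 322420))) = Add(Rational(17, 475695), Rational(-157, 322420)) = Rational(-2768119, 6134943276)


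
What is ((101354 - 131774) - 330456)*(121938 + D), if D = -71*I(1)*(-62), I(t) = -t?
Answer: -42415921536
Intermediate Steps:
D = -4402 (D = -(-71)*(-62) = -71*(-1)*(-62) = 71*(-62) = -4402)
((101354 - 131774) - 330456)*(121938 + D) = ((101354 - 131774) - 330456)*(121938 - 4402) = (-30420 - 330456)*117536 = -360876*117536 = -42415921536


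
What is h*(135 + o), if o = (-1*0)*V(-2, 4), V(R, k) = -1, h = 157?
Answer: 21195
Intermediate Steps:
o = 0 (o = -1*0*(-1) = 0*(-1) = 0)
h*(135 + o) = 157*(135 + 0) = 157*135 = 21195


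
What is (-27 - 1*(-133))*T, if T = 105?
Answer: 11130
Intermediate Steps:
(-27 - 1*(-133))*T = (-27 - 1*(-133))*105 = (-27 + 133)*105 = 106*105 = 11130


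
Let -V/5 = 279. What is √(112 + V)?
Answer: I*√1283 ≈ 35.819*I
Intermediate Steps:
V = -1395 (V = -5*279 = -1395)
√(112 + V) = √(112 - 1395) = √(-1283) = I*√1283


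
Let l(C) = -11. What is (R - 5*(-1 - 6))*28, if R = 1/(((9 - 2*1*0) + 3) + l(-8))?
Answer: 1008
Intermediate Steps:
R = 1 (R = 1/(((9 - 2*1*0) + 3) - 11) = 1/(((9 - 2*0) + 3) - 11) = 1/(((9 + 0) + 3) - 11) = 1/((9 + 3) - 11) = 1/(12 - 11) = 1/1 = 1)
(R - 5*(-1 - 6))*28 = (1 - 5*(-1 - 6))*28 = (1 - 5*(-7))*28 = (1 + 35)*28 = 36*28 = 1008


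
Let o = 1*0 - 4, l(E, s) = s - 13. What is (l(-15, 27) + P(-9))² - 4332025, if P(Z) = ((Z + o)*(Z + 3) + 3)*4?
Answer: -4217781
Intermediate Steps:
l(E, s) = -13 + s
o = -4 (o = 0 - 4 = -4)
P(Z) = 12 + 4*(-4 + Z)*(3 + Z) (P(Z) = ((Z - 4)*(Z + 3) + 3)*4 = ((-4 + Z)*(3 + Z) + 3)*4 = (3 + (-4 + Z)*(3 + Z))*4 = 12 + 4*(-4 + Z)*(3 + Z))
(l(-15, 27) + P(-9))² - 4332025 = ((-13 + 27) + (-36 - 4*(-9) + 4*(-9)²))² - 4332025 = (14 + (-36 + 36 + 4*81))² - 4332025 = (14 + (-36 + 36 + 324))² - 4332025 = (14 + 324)² - 4332025 = 338² - 4332025 = 114244 - 4332025 = -4217781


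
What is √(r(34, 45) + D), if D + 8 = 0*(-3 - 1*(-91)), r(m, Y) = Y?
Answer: √37 ≈ 6.0828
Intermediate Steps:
D = -8 (D = -8 + 0*(-3 - 1*(-91)) = -8 + 0*(-3 + 91) = -8 + 0*88 = -8 + 0 = -8)
√(r(34, 45) + D) = √(45 - 8) = √37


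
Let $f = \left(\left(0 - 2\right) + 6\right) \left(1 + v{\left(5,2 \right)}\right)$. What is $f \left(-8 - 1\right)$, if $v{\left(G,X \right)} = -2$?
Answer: $36$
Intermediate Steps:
$f = -4$ ($f = \left(\left(0 - 2\right) + 6\right) \left(1 - 2\right) = \left(\left(0 - 2\right) + 6\right) \left(-1\right) = \left(-2 + 6\right) \left(-1\right) = 4 \left(-1\right) = -4$)
$f \left(-8 - 1\right) = - 4 \left(-8 - 1\right) = \left(-4\right) \left(-9\right) = 36$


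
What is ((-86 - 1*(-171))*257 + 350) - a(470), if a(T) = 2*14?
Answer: 22167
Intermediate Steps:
a(T) = 28
((-86 - 1*(-171))*257 + 350) - a(470) = ((-86 - 1*(-171))*257 + 350) - 1*28 = ((-86 + 171)*257 + 350) - 28 = (85*257 + 350) - 28 = (21845 + 350) - 28 = 22195 - 28 = 22167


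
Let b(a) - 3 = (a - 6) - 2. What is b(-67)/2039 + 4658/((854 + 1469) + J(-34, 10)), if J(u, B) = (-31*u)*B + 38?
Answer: 8568790/26305139 ≈ 0.32575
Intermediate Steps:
b(a) = -5 + a (b(a) = 3 + ((a - 6) - 2) = 3 + ((-6 + a) - 2) = 3 + (-8 + a) = -5 + a)
J(u, B) = 38 - 31*B*u (J(u, B) = -31*B*u + 38 = 38 - 31*B*u)
b(-67)/2039 + 4658/((854 + 1469) + J(-34, 10)) = (-5 - 67)/2039 + 4658/((854 + 1469) + (38 - 31*10*(-34))) = -72*1/2039 + 4658/(2323 + (38 + 10540)) = -72/2039 + 4658/(2323 + 10578) = -72/2039 + 4658/12901 = 8568790/26305139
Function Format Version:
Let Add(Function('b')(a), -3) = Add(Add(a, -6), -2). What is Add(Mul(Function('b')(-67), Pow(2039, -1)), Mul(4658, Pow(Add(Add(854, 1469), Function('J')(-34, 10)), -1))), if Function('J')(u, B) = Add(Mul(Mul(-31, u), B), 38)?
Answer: Rational(8568790, 26305139) ≈ 0.32575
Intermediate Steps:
Function('b')(a) = Add(-5, a) (Function('b')(a) = Add(3, Add(Add(a, -6), -2)) = Add(3, Add(Add(-6, a), -2)) = Add(3, Add(-8, a)) = Add(-5, a))
Function('J')(u, B) = Add(38, Mul(-31, B, u)) (Function('J')(u, B) = Add(Mul(-31, B, u), 38) = Add(38, Mul(-31, B, u)))
Add(Mul(Function('b')(-67), Pow(2039, -1)), Mul(4658, Pow(Add(Add(854, 1469), Function('J')(-34, 10)), -1))) = Add(Mul(Add(-5, -67), Pow(2039, -1)), Mul(4658, Pow(Add(Add(854, 1469), Add(38, Mul(-31, 10, -34))), -1))) = Add(Mul(-72, Rational(1, 2039)), Mul(4658, Pow(Add(2323, Add(38, 10540)), -1))) = Add(Rational(-72, 2039), Mul(4658, Pow(Add(2323, 10578), -1))) = Add(Rational(-72, 2039), Mul(4658, Pow(12901, -1))) = Add(Rational(-72, 2039), Mul(4658, Rational(1, 12901))) = Add(Rational(-72, 2039), Rational(4658, 12901)) = Rational(8568790, 26305139)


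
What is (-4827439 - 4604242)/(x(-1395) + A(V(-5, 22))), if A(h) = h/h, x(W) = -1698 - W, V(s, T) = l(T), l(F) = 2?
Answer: 9431681/302 ≈ 31231.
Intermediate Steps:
V(s, T) = 2
A(h) = 1
(-4827439 - 4604242)/(x(-1395) + A(V(-5, 22))) = (-4827439 - 4604242)/((-1698 - 1*(-1395)) + 1) = -9431681/((-1698 + 1395) + 1) = -9431681/(-303 + 1) = -9431681/(-302) = -9431681*(-1/302) = 9431681/302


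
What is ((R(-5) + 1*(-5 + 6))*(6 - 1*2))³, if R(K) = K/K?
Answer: 512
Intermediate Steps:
R(K) = 1
((R(-5) + 1*(-5 + 6))*(6 - 1*2))³ = ((1 + 1*(-5 + 6))*(6 - 1*2))³ = ((1 + 1*1)*(6 - 2))³ = ((1 + 1)*4)³ = (2*4)³ = 8³ = 512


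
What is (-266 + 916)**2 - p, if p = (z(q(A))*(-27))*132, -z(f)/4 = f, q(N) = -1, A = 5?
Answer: 436756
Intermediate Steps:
z(f) = -4*f
p = -14256 (p = (-4*(-1)*(-27))*132 = (4*(-27))*132 = -108*132 = -14256)
(-266 + 916)**2 - p = (-266 + 916)**2 - 1*(-14256) = 650**2 + 14256 = 422500 + 14256 = 436756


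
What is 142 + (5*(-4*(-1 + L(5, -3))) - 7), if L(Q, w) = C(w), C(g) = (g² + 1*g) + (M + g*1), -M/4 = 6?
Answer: 575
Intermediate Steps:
M = -24 (M = -4*6 = -24)
C(g) = -24 + g² + 2*g (C(g) = (g² + 1*g) + (-24 + g*1) = (g² + g) + (-24 + g) = (g + g²) + (-24 + g) = -24 + g² + 2*g)
L(Q, w) = -24 + w² + 2*w
142 + (5*(-4*(-1 + L(5, -3))) - 7) = 142 + (5*(-4*(-1 + (-24 + (-3)² + 2*(-3)))) - 7) = 142 + (5*(-4*(-1 + (-24 + 9 - 6))) - 7) = 142 + (5*(-4*(-1 - 21)) - 7) = 142 + (5*(-4*(-22)) - 7) = 142 + (5*88 - 7) = 142 + (440 - 7) = 142 + 433 = 575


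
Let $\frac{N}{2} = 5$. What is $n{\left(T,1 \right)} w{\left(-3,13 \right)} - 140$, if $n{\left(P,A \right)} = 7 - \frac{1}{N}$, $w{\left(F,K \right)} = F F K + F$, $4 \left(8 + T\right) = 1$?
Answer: $\frac{3233}{5} \approx 646.6$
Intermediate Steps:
$N = 10$ ($N = 2 \cdot 5 = 10$)
$T = - \frac{31}{4}$ ($T = -8 + \frac{1}{4} \cdot 1 = -8 + \frac{1}{4} = - \frac{31}{4} \approx -7.75$)
$w{\left(F,K \right)} = F + K F^{2}$ ($w{\left(F,K \right)} = F^{2} K + F = K F^{2} + F = F + K F^{2}$)
$n{\left(P,A \right)} = \frac{69}{10}$ ($n{\left(P,A \right)} = 7 - \frac{1}{10} = \frac{69}{10}$)
$n{\left(T,1 \right)} w{\left(-3,13 \right)} - 140 = \frac{69 \left(- 3 \left(1 - 39\right)\right)}{10} - 140 = \frac{69 \left(\left(-3\right) \left(-38\right)\right)}{10} - 140 = \frac{69}{10} \cdot 114 - 140 = \frac{3933}{5} - 140 = \frac{3233}{5}$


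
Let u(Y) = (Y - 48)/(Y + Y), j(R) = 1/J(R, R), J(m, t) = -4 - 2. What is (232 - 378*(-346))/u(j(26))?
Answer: 262040/289 ≈ 906.71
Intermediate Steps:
J(m, t) = -6
j(R) = -⅙ (j(R) = 1/(-6) = -⅙)
u(Y) = (-48 + Y)/(2*Y) (u(Y) = (-48 + Y)/((2*Y)) = (-48 + Y)*(1/(2*Y)) = (-48 + Y)/(2*Y))
(232 - 378*(-346))/u(j(26)) = (232 - 378*(-346))/(((-48 - ⅙)/(2*(-⅙)))) = (232 + 130788)/(((½)*(-6)*(-289/6))) = 131020/(289/2) = 131020*(2/289) = 262040/289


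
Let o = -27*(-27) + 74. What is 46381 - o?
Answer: 45578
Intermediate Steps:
o = 803 (o = 729 + 74 = 803)
46381 - o = 46381 - 1*803 = 46381 - 803 = 45578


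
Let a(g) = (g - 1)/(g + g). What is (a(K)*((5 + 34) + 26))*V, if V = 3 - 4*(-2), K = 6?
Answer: 3575/12 ≈ 297.92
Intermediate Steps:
a(g) = (-1 + g)/(2*g) (a(g) = (-1 + g)/((2*g)) = (-1 + g)*(1/(2*g)) = (-1 + g)/(2*g))
V = 11 (V = 3 + 8 = 11)
(a(K)*((5 + 34) + 26))*V = (((½)*(-1 + 6)/6)*((5 + 34) + 26))*11 = (((½)*(⅙)*5)*(39 + 26))*11 = ((5/12)*65)*11 = (325/12)*11 = 3575/12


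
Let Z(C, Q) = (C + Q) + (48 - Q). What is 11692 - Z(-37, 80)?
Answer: 11681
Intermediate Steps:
Z(C, Q) = 48 + C
11692 - Z(-37, 80) = 11692 - (48 - 37) = 11692 - 1*11 = 11692 - 11 = 11681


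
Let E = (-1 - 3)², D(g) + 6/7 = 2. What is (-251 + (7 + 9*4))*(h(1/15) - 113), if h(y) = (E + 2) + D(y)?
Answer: 136656/7 ≈ 19522.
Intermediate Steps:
D(g) = 8/7 (D(g) = -6/7 + 2 = 8/7)
E = 16 (E = (-4)² = 16)
h(y) = 134/7 (h(y) = (16 + 2) + 8/7 = 18 + 8/7 = 134/7)
(-251 + (7 + 9*4))*(h(1/15) - 113) = (-251 + (7 + 9*4))*(134/7 - 113) = (-251 + (7 + 36))*(-657/7) = (-251 + 43)*(-657/7) = -208*(-657/7) = 136656/7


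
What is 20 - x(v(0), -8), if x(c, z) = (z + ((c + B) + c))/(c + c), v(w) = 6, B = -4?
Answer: 20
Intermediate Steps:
x(c, z) = (-4 + z + 2*c)/(2*c) (x(c, z) = (z + ((c - 4) + c))/(c + c) = (z + ((-4 + c) + c))/((2*c)) = (z + (-4 + 2*c))*(1/(2*c)) = (-4 + z + 2*c)*(1/(2*c)) = (-4 + z + 2*c)/(2*c))
20 - x(v(0), -8) = 20 - (-2 + 6 + (½)*(-8))/6 = 20 - (-2 + 6 - 4)/6 = 20 - 0/6 = 20 - 1*0 = 20 + 0 = 20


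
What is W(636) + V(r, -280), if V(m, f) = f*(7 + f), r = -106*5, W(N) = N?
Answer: 77076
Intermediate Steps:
r = -530
W(636) + V(r, -280) = 636 - 280*(7 - 280) = 636 - 280*(-273) = 636 + 76440 = 77076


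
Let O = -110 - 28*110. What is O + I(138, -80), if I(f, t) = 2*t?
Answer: -3350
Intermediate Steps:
O = -3190 (O = -110 - 3080 = -3190)
O + I(138, -80) = -3190 + 2*(-80) = -3190 - 160 = -3350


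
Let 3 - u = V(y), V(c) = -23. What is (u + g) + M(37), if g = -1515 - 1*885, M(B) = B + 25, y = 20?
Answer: -2312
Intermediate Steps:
M(B) = 25 + B
u = 26 (u = 3 - 1*(-23) = 3 + 23 = 26)
g = -2400 (g = -1515 - 885 = -2400)
(u + g) + M(37) = (26 - 2400) + (25 + 37) = -2374 + 62 = -2312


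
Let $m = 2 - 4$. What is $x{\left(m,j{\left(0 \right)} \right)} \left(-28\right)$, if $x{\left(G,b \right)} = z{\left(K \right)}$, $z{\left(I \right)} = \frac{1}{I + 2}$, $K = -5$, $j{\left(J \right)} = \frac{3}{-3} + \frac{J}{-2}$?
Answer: $\frac{28}{3} \approx 9.3333$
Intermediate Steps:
$j{\left(J \right)} = -1 - \frac{J}{2}$ ($j{\left(J \right)} = 3 \left(- \frac{1}{3}\right) + J \left(- \frac{1}{2}\right) = -1 - \frac{J}{2}$)
$m = -2$ ($m = 2 - 4 = -2$)
$z{\left(I \right)} = \frac{1}{2 + I}$
$x{\left(G,b \right)} = - \frac{1}{3}$ ($x{\left(G,b \right)} = \frac{1}{2 - 5} = \frac{1}{-3} = - \frac{1}{3}$)
$x{\left(m,j{\left(0 \right)} \right)} \left(-28\right) = \left(- \frac{1}{3}\right) \left(-28\right) = \frac{28}{3}$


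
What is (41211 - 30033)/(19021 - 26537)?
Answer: -5589/3758 ≈ -1.4872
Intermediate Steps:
(41211 - 30033)/(19021 - 26537) = 11178/(-7516) = 11178*(-1/7516) = -5589/3758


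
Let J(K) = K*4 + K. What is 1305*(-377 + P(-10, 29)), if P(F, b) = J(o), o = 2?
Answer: -478935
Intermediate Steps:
J(K) = 5*K (J(K) = 4*K + K = 5*K)
P(F, b) = 10 (P(F, b) = 5*2 = 10)
1305*(-377 + P(-10, 29)) = 1305*(-377 + 10) = 1305*(-367) = -478935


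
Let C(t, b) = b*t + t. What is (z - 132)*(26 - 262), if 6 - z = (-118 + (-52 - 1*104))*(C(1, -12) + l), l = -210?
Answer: 14320480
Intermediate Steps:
C(t, b) = t + b*t
z = -60548 (z = 6 - (-118 + (-52 - 1*104))*(1*(1 - 12) - 210) = 6 - (-118 + (-52 - 104))*(1*(-11) - 210) = 6 - (-118 - 156)*(-11 - 210) = 6 - (-274)*(-221) = 6 - 1*60554 = 6 - 60554 = -60548)
(z - 132)*(26 - 262) = (-60548 - 132)*(26 - 262) = -60680*(-236) = 14320480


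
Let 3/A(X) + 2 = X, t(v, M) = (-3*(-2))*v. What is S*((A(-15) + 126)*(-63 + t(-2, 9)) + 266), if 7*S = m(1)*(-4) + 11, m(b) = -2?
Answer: -2962157/119 ≈ -24892.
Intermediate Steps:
t(v, M) = 6*v
A(X) = 3/(-2 + X)
S = 19/7 (S = (-2*(-4) + 11)/7 = (8 + 11)/7 = (1/7)*19 = 19/7 ≈ 2.7143)
S*((A(-15) + 126)*(-63 + t(-2, 9)) + 266) = 19*((3/(-2 - 15) + 126)*(-63 + 6*(-2)) + 266)/7 = 19*((3/(-17) + 126)*(-63 - 12) + 266)/7 = 19*((3*(-1/17) + 126)*(-75) + 266)/7 = 19*((-3/17 + 126)*(-75) + 266)/7 = 19*((2139/17)*(-75) + 266)/7 = 19*(-160425/17 + 266)/7 = (19/7)*(-155903/17) = -2962157/119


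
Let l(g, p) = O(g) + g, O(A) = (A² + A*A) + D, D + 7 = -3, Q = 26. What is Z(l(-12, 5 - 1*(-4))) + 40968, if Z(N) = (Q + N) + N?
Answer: 41526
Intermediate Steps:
D = -10 (D = -7 - 3 = -10)
O(A) = -10 + 2*A² (O(A) = (A² + A*A) - 10 = (A² + A²) - 10 = 2*A² - 10 = -10 + 2*A²)
l(g, p) = -10 + g + 2*g² (l(g, p) = (-10 + 2*g²) + g = -10 + g + 2*g²)
Z(N) = 26 + 2*N (Z(N) = (26 + N) + N = 26 + 2*N)
Z(l(-12, 5 - 1*(-4))) + 40968 = (26 + 2*(-10 - 12 + 2*(-12)²)) + 40968 = (26 + 2*(-10 - 12 + 2*144)) + 40968 = (26 + 2*(-10 - 12 + 288)) + 40968 = (26 + 2*266) + 40968 = (26 + 532) + 40968 = 558 + 40968 = 41526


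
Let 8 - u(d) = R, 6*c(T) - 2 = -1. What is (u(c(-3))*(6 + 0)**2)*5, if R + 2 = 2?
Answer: 1440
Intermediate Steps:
c(T) = 1/6 (c(T) = 1/3 + (1/6)*(-1) = 1/3 - 1/6 = 1/6)
R = 0 (R = -2 + 2 = 0)
u(d) = 8 (u(d) = 8 - 1*0 = 8 + 0 = 8)
(u(c(-3))*(6 + 0)**2)*5 = (8*(6 + 0)**2)*5 = (8*6**2)*5 = (8*36)*5 = 288*5 = 1440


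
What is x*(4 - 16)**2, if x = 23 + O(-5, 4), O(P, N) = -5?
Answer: 2592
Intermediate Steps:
x = 18 (x = 23 - 5 = 18)
x*(4 - 16)**2 = 18*(4 - 16)**2 = 18*(-12)**2 = 18*144 = 2592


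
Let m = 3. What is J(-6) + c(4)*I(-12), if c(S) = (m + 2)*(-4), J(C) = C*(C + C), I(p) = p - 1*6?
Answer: 432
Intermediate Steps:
I(p) = -6 + p (I(p) = p - 6 = -6 + p)
J(C) = 2*C² (J(C) = C*(2*C) = 2*C²)
c(S) = -20 (c(S) = (3 + 2)*(-4) = 5*(-4) = -20)
J(-6) + c(4)*I(-12) = 2*(-6)² - 20*(-6 - 12) = 2*36 - 20*(-18) = 72 + 360 = 432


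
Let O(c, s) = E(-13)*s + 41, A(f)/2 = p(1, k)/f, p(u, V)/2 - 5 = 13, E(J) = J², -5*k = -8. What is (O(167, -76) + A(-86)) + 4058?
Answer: -376071/43 ≈ -8745.8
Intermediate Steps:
k = 8/5 (k = -⅕*(-8) = 8/5 ≈ 1.6000)
p(u, V) = 36 (p(u, V) = 10 + 2*13 = 10 + 26 = 36)
A(f) = 72/f (A(f) = 2*(36/f) = 72/f)
O(c, s) = 41 + 169*s (O(c, s) = (-13)²*s + 41 = 169*s + 41 = 41 + 169*s)
(O(167, -76) + A(-86)) + 4058 = ((41 + 169*(-76)) + 72/(-86)) + 4058 = ((41 - 12844) + 72*(-1/86)) + 4058 = (-12803 - 36/43) + 4058 = -550565/43 + 4058 = -376071/43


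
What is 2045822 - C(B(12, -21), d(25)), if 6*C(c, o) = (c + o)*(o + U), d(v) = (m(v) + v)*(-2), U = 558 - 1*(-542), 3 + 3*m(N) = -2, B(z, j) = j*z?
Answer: 56652874/27 ≈ 2.0983e+6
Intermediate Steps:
m(N) = -5/3 (m(N) = -1 + (⅓)*(-2) = -1 - ⅔ = -5/3)
U = 1100 (U = 558 + 542 = 1100)
d(v) = 10/3 - 2*v (d(v) = (-5/3 + v)*(-2) = 10/3 - 2*v)
C(c, o) = (1100 + o)*(c + o)/6 (C(c, o) = ((c + o)*(o + 1100))/6 = ((c + o)*(1100 + o))/6 = ((1100 + o)*(c + o))/6 = (1100 + o)*(c + o)/6)
2045822 - C(B(12, -21), d(25)) = 2045822 - ((10/3 - 2*25)²/6 + 550*(-21*12)/3 + 550*(10/3 - 2*25)/3 + (-21*12)*(10/3 - 2*25)/6) = 2045822 - ((10/3 - 50)²/6 + (550/3)*(-252) + 550*(10/3 - 50)/3 + (⅙)*(-252)*(10/3 - 50)) = 2045822 - ((-140/3)²/6 - 46200 + (550/3)*(-140/3) + (⅙)*(-252)*(-140/3)) = 2045822 - ((⅙)*(19600/9) - 46200 - 77000/9 + 1960) = 2045822 - (9800/27 - 46200 - 77000/9 + 1960) = 2045822 - 1*(-1415680/27) = 2045822 + 1415680/27 = 56652874/27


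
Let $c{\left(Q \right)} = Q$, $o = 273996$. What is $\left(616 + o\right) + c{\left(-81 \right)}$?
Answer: $274531$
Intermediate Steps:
$\left(616 + o\right) + c{\left(-81 \right)} = \left(616 + 273996\right) - 81 = 274612 - 81 = 274531$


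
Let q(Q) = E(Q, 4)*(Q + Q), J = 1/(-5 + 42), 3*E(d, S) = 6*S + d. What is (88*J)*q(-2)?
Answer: -7744/111 ≈ -69.766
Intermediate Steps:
E(d, S) = 2*S + d/3 (E(d, S) = (6*S + d)/3 = (d + 6*S)/3 = 2*S + d/3)
J = 1/37 ≈ 0.027027
q(Q) = 2*Q*(8 + Q/3) (q(Q) = (2*4 + Q/3)*(Q + Q) = (8 + Q/3)*(2*Q) = 2*Q*(8 + Q/3))
(88*J)*q(-2) = (88*(1/37))*((2/3)*(-2)*(24 - 2)) = 88*((2/3)*(-2)*22)/37 = (88/37)*(-88/3) = -7744/111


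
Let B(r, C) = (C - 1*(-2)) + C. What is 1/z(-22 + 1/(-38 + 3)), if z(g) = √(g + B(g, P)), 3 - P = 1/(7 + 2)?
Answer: -3*I*√35/67 ≈ -0.2649*I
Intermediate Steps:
P = 26/9 (P = 3 - 1/(7 + 2) = 3 - 1/9 = 3 - 1*⅑ = 3 - ⅑ = 26/9 ≈ 2.8889)
B(r, C) = 2 + 2*C (B(r, C) = (C + 2) + C = (2 + C) + C = 2 + 2*C)
z(g) = √(70/9 + g) (z(g) = √(g + (2 + 2*(26/9))) = √(g + (2 + 52/9)) = √(g + 70/9) = √(70/9 + g))
1/z(-22 + 1/(-38 + 3)) = 1/(√(70 + 9*(-22 + 1/(-38 + 3)))/3) = 1/(√(70 + 9*(-22 + 1/(-35)))/3) = 1/(√(70 + 9*(-22 - 1/35))/3) = 1/(√(70 + 9*(-771/35))/3) = 1/(√(70 - 6939/35)/3) = 1/(√(-4489/35)/3) = 1/((67*I*√35/35)/3) = 1/(67*I*√35/105) = -3*I*√35/67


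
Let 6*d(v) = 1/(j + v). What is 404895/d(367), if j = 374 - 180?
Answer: 1362876570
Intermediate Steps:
j = 194
d(v) = 1/(6*(194 + v))
404895/d(367) = 404895/((1/(6*(194 + 367)))) = 404895/(((⅙)/561)) = 404895/(((⅙)*(1/561))) = 404895/(1/3366) = 404895*3366 = 1362876570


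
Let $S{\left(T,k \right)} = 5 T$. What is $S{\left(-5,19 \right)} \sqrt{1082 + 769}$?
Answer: $- 25 \sqrt{1851} \approx -1075.6$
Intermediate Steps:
$S{\left(-5,19 \right)} \sqrt{1082 + 769} = 5 \left(-5\right) \sqrt{1082 + 769} = - 25 \sqrt{1851}$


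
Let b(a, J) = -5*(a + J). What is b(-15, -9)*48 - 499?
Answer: 5261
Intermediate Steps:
b(a, J) = -5*J - 5*a (b(a, J) = -5*(J + a) = -5*J - 5*a)
b(-15, -9)*48 - 499 = (-5*(-9) - 5*(-15))*48 - 499 = (45 + 75)*48 - 499 = 120*48 - 499 = 5760 - 499 = 5261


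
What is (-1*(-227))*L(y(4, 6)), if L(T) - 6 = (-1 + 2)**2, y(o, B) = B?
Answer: 1589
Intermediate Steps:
L(T) = 7 (L(T) = 6 + (-1 + 2)**2 = 6 + 1**2 = 6 + 1 = 7)
(-1*(-227))*L(y(4, 6)) = -1*(-227)*7 = 227*7 = 1589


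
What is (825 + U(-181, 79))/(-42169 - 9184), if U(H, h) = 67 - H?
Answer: -1073/51353 ≈ -0.020895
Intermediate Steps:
(825 + U(-181, 79))/(-42169 - 9184) = (825 + (67 - 1*(-181)))/(-42169 - 9184) = (825 + (67 + 181))/(-51353) = (825 + 248)*(-1/51353) = 1073*(-1/51353) = -1073/51353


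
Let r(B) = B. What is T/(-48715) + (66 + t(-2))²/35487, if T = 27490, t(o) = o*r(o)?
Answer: -147366826/345749841 ≈ -0.42622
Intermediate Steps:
t(o) = o² (t(o) = o*o = o²)
T/(-48715) + (66 + t(-2))²/35487 = 27490/(-48715) + (66 + (-2)²)²/35487 = 27490*(-1/48715) + (66 + 4)²*(1/35487) = -5498/9743 + 70²*(1/35487) = -5498/9743 + 4900*(1/35487) = -5498/9743 + 4900/35487 = -147366826/345749841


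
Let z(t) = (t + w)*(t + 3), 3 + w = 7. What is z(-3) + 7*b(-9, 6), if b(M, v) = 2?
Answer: 14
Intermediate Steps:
w = 4 (w = -3 + 7 = 4)
z(t) = (3 + t)*(4 + t) (z(t) = (t + 4)*(t + 3) = (4 + t)*(3 + t) = (3 + t)*(4 + t))
z(-3) + 7*b(-9, 6) = (12 + (-3)² + 7*(-3)) + 7*2 = (12 + 9 - 21) + 14 = 0 + 14 = 14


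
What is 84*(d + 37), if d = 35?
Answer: 6048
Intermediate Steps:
84*(d + 37) = 84*(35 + 37) = 84*72 = 6048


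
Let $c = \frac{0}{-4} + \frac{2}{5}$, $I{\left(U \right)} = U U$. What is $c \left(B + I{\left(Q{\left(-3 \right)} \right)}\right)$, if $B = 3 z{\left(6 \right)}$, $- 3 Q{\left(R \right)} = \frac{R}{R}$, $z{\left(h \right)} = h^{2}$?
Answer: $\frac{1946}{45} \approx 43.244$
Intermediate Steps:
$Q{\left(R \right)} = - \frac{1}{3}$ ($Q{\left(R \right)} = - \frac{R \frac{1}{R}}{3} = \left(- \frac{1}{3}\right) 1 = - \frac{1}{3}$)
$I{\left(U \right)} = U^{2}$
$B = 108$ ($B = 3 \cdot 6^{2} = 3 \cdot 36 = 108$)
$c = \frac{2}{5}$ ($c = 0 \left(- \frac{1}{4}\right) + 2 \cdot \frac{1}{5} = 0 + \frac{2}{5} = \frac{2}{5} \approx 0.4$)
$c \left(B + I{\left(Q{\left(-3 \right)} \right)}\right) = \frac{2 \left(108 + \left(- \frac{1}{3}\right)^{2}\right)}{5} = \frac{2 \left(108 + \frac{1}{9}\right)}{5} = \frac{2}{5} \cdot \frac{973}{9} = \frac{1946}{45}$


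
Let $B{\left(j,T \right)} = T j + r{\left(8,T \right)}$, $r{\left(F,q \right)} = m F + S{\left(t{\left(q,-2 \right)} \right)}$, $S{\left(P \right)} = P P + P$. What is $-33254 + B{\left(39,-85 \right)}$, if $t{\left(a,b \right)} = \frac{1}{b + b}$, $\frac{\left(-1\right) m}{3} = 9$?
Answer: $- \frac{588563}{16} \approx -36785.0$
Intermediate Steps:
$m = -27$ ($m = \left(-3\right) 9 = -27$)
$t{\left(a,b \right)} = \frac{1}{2 b}$
$S{\left(P \right)} = P + P^{2}$ ($S{\left(P \right)} = P^{2} + P = P + P^{2}$)
$r{\left(F,q \right)} = - \frac{3}{16} - 27 F$ ($r{\left(F,q \right)} = - 27 F + \frac{1}{2 \left(-2\right)} \left(1 + \frac{1}{2 \left(-2\right)}\right) = - 27 F + \frac{1}{2} \left(- \frac{1}{2}\right) \left(1 + \frac{1}{2} \left(- \frac{1}{2}\right)\right) = - 27 F - \frac{1 - \frac{1}{4}}{4} = - 27 F - \frac{3}{16} = - \frac{3}{16} - 27 F$)
$B{\left(j,T \right)} = - \frac{3459}{16} + T j$ ($B{\left(j,T \right)} = T j - \frac{3459}{16} = - \frac{3459}{16} + T j$)
$-33254 + B{\left(39,-85 \right)} = -33254 - \frac{56499}{16} = - \frac{588563}{16}$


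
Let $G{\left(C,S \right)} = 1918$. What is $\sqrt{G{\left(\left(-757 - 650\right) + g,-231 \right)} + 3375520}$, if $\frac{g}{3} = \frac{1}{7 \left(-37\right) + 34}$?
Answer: $\sqrt{3377438} \approx 1837.8$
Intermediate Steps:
$g = - \frac{1}{75}$ ($g = \frac{3}{7 \left(-37\right) + 34} = \frac{3}{-259 + 34} = \frac{3}{-225} = 3 \left(- \frac{1}{225}\right) = - \frac{1}{75} \approx -0.013333$)
$\sqrt{G{\left(\left(-757 - 650\right) + g,-231 \right)} + 3375520} = \sqrt{1918 + 3375520} = \sqrt{3377438}$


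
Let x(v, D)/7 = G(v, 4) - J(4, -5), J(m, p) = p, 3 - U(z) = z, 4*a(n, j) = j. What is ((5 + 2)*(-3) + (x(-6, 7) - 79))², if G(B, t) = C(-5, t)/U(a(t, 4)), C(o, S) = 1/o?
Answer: 431649/100 ≈ 4316.5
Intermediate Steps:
a(n, j) = j/4
U(z) = 3 - z
G(B, t) = -⅒ (G(B, t) = 1/((-5)*(3 - 4/4)) = -1/(5*(3 - 1*1)) = -1/(5*(3 - 1)) = -⅕/2 = -⅕*½ = -⅒)
x(v, D) = 343/10 (x(v, D) = 7*(-⅒ - 1*(-5)) = 7*(-⅒ + 5) = 7*(49/10) = 343/10)
((5 + 2)*(-3) + (x(-6, 7) - 79))² = ((5 + 2)*(-3) + (343/10 - 79))² = (7*(-3) - 447/10)² = (-21 - 447/10)² = (-657/10)² = 431649/100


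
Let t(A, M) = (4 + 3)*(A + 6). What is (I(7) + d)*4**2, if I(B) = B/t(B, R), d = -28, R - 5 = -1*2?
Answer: -5808/13 ≈ -446.77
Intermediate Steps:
R = 3 (R = 5 - 1*2 = 5 - 2 = 3)
t(A, M) = 42 + 7*A (t(A, M) = 7*(6 + A) = 42 + 7*A)
I(B) = B/(42 + 7*B)
(I(7) + d)*4**2 = ((1/7)*7/(6 + 7) - 28)*4**2 = ((1/7)*7/13 - 28)*16 = ((1/7)*7*(1/13) - 28)*16 = (1/13 - 28)*16 = -363/13*16 = -5808/13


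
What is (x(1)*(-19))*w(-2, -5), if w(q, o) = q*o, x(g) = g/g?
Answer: -190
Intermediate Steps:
x(g) = 1
w(q, o) = o*q
(x(1)*(-19))*w(-2, -5) = (1*(-19))*(-5*(-2)) = -19*10 = -190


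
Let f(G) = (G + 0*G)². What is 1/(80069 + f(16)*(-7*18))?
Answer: 1/47813 ≈ 2.0915e-5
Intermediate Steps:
f(G) = G² (f(G) = (G + 0)² = G²)
1/(80069 + f(16)*(-7*18)) = 1/(80069 + 16²*(-7*18)) = 1/(80069 + 256*(-126)) = 1/(80069 - 32256) = 1/47813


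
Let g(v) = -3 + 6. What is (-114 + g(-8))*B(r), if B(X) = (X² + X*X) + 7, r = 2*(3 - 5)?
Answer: -4329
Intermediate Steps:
g(v) = 3
r = -4 (r = 2*(-2) = -4)
B(X) = 7 + 2*X² (B(X) = (X² + X²) + 7 = 2*X² + 7 = 7 + 2*X²)
(-114 + g(-8))*B(r) = (-114 + 3)*(7 + 2*(-4)²) = -111*(7 + 2*16) = -111*(7 + 32) = -111*39 = -4329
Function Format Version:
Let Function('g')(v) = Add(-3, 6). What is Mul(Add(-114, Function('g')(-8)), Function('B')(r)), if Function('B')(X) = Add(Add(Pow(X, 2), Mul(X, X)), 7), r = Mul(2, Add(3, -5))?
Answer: -4329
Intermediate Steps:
Function('g')(v) = 3
r = -4 (r = Mul(2, -2) = -4)
Function('B')(X) = Add(7, Mul(2, Pow(X, 2))) (Function('B')(X) = Add(Add(Pow(X, 2), Pow(X, 2)), 7) = Add(Mul(2, Pow(X, 2)), 7) = Add(7, Mul(2, Pow(X, 2))))
Mul(Add(-114, Function('g')(-8)), Function('B')(r)) = Mul(Add(-114, 3), Add(7, Mul(2, Pow(-4, 2)))) = Mul(-111, Add(7, Mul(2, 16))) = Mul(-111, Add(7, 32)) = Mul(-111, 39) = -4329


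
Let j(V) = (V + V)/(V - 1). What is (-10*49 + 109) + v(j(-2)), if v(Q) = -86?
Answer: -467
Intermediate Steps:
j(V) = 2*V/(-1 + V) (j(V) = (2*V)/(-1 + V) = 2*V/(-1 + V))
(-10*49 + 109) + v(j(-2)) = (-10*49 + 109) - 86 = (-490 + 109) - 86 = -381 - 86 = -467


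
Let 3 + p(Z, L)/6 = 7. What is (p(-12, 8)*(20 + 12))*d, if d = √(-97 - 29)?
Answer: 2304*I*√14 ≈ 8620.8*I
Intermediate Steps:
p(Z, L) = 24 (p(Z, L) = -18 + 6*7 = -18 + 42 = 24)
d = 3*I*√14 (d = √(-126) = 3*I*√14 ≈ 11.225*I)
(p(-12, 8)*(20 + 12))*d = (24*(20 + 12))*(3*I*√14) = (24*32)*(3*I*√14) = 768*(3*I*√14) = 2304*I*√14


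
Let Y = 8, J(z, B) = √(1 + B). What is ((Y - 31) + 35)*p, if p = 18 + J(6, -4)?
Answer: 216 + 12*I*√3 ≈ 216.0 + 20.785*I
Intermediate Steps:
p = 18 + I*√3 (p = 18 + √(1 - 4) = 18 + √(-3) = 18 + I*√3 ≈ 18.0 + 1.732*I)
((Y - 31) + 35)*p = ((8 - 31) + 35)*(18 + I*√3) = (-23 + 35)*(18 + I*√3) = 12*(18 + I*√3) = 216 + 12*I*√3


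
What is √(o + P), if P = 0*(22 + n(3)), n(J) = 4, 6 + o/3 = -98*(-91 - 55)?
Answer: √42906 ≈ 207.14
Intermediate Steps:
o = 42906 (o = -18 + 3*(-98*(-91 - 55)) = -18 + 3*(-98*(-146)) = -18 + 3*14308 = -18 + 42924 = 42906)
P = 0 (P = 0*(22 + 4) = 0*26 = 0)
√(o + P) = √(42906 + 0) = √42906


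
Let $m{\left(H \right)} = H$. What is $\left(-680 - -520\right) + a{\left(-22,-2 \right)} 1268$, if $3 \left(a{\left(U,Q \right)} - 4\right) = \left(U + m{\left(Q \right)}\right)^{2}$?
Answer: $248368$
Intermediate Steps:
$a{\left(U,Q \right)} = 4 + \frac{\left(Q + U\right)^{2}}{3}$ ($a{\left(U,Q \right)} = 4 + \frac{\left(U + Q\right)^{2}}{3} = 4 + \frac{\left(Q + U\right)^{2}}{3}$)
$\left(-680 - -520\right) + a{\left(-22,-2 \right)} 1268 = \left(-680 - -520\right) + \left(4 + \frac{\left(-2 - 22\right)^{2}}{3}\right) 1268 = \left(-680 + 520\right) + \left(4 + \frac{\left(-24\right)^{2}}{3}\right) 1268 = -160 + \left(4 + \frac{1}{3} \cdot 576\right) 1268 = -160 + \left(4 + 192\right) 1268 = -160 + 196 \cdot 1268 = -160 + 248528 = 248368$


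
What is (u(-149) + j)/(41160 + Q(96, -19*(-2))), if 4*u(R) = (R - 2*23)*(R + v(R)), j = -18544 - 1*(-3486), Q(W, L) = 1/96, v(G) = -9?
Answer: -706128/3951361 ≈ -0.17870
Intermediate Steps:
Q(W, L) = 1/96
j = -15058 (j = -18544 + 3486 = -15058)
u(R) = (-46 + R)*(-9 + R)/4 (u(R) = ((R - 2*23)*(R - 9))/4 = ((R - 46)*(-9 + R))/4 = ((-46 + R)*(-9 + R))/4 = (-46 + R)*(-9 + R)/4)
(u(-149) + j)/(41160 + Q(96, -19*(-2))) = ((207/2 - 55/4*(-149) + (¼)*(-149)²) - 15058)/(41160 + 1/96) = ((207/2 + 8195/4 + (¼)*22201) - 15058)/(3951361/96) = ((207/2 + 8195/4 + 22201/4) - 15058)*(96/3951361) = (15405/2 - 15058)*(96/3951361) = -14711/2*96/3951361 = -706128/3951361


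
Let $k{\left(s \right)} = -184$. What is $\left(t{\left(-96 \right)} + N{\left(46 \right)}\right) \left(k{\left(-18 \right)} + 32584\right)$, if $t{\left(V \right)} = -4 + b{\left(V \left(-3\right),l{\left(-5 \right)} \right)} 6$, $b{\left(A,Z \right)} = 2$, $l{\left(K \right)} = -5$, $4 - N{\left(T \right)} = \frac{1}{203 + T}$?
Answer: $\frac{32259600}{83} \approx 3.8867 \cdot 10^{5}$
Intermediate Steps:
$N{\left(T \right)} = 4 - \frac{1}{203 + T}$
$t{\left(V \right)} = 8$ ($t{\left(V \right)} = -4 + 2 \cdot 6 = -4 + 12 = 8$)
$\left(t{\left(-96 \right)} + N{\left(46 \right)}\right) \left(k{\left(-18 \right)} + 32584\right) = \left(8 + \frac{811 + 4 \cdot 46}{203 + 46}\right) \left(-184 + 32584\right) = \left(8 + \frac{811 + 184}{249}\right) 32400 = \left(8 + \frac{1}{249} \cdot 995\right) 32400 = \left(8 + \frac{995}{249}\right) 32400 = \frac{2987}{249} \cdot 32400 = \frac{32259600}{83}$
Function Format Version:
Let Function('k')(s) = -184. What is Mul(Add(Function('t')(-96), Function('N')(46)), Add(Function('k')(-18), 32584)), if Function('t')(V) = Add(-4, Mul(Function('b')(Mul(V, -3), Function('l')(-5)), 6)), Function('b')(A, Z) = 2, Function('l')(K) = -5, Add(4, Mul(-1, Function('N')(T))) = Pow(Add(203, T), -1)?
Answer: Rational(32259600, 83) ≈ 3.8867e+5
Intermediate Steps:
Function('N')(T) = Add(4, Mul(-1, Pow(Add(203, T), -1)))
Function('t')(V) = 8 (Function('t')(V) = Add(-4, Mul(2, 6)) = Add(-4, 12) = 8)
Mul(Add(Function('t')(-96), Function('N')(46)), Add(Function('k')(-18), 32584)) = Mul(Add(8, Mul(Pow(Add(203, 46), -1), Add(811, Mul(4, 46)))), Add(-184, 32584)) = Mul(Add(8, Mul(Pow(249, -1), Add(811, 184))), 32400) = Mul(Add(8, Mul(Rational(1, 249), 995)), 32400) = Mul(Add(8, Rational(995, 249)), 32400) = Mul(Rational(2987, 249), 32400) = Rational(32259600, 83)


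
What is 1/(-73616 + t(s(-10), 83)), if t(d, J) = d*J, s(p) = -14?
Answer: -1/74778 ≈ -1.3373e-5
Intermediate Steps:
t(d, J) = J*d
1/(-73616 + t(s(-10), 83)) = 1/(-73616 + 83*(-14)) = 1/(-73616 - 1162) = 1/(-74778) = -1/74778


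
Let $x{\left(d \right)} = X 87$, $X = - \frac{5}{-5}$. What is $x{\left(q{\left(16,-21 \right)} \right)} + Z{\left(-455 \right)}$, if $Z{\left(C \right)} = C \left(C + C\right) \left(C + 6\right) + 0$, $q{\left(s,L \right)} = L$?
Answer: $-185908363$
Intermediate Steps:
$X = 1$ ($X = \left(-5\right) \left(- \frac{1}{5}\right) = 1$)
$x{\left(d \right)} = 87$ ($x{\left(d \right)} = 1 \cdot 87 = 87$)
$Z{\left(C \right)} = 2 C^{2} \left(6 + C\right)$ ($Z{\left(C \right)} = C 2 C \left(6 + C\right) + 0 = 2 C^{2} \left(6 + C\right) + 0 = 2 C^{2} \left(6 + C\right)$)
$x{\left(q{\left(16,-21 \right)} \right)} + Z{\left(-455 \right)} = 87 + 2 \left(-455\right)^{2} \left(6 - 455\right) = 87 + 2 \cdot 207025 \left(-449\right) = 87 - 185908450 = -185908363$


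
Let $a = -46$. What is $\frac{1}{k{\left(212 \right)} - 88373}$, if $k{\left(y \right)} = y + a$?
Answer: $- \frac{1}{88207} \approx -1.1337 \cdot 10^{-5}$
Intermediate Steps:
$k{\left(y \right)} = -46 + y$ ($k{\left(y \right)} = y - 46 = -46 + y$)
$\frac{1}{k{\left(212 \right)} - 88373} = \frac{1}{\left(-46 + 212\right) - 88373} = \frac{1}{166 - 88373} = \frac{1}{-88207} = - \frac{1}{88207}$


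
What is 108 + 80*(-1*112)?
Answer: -8852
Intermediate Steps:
108 + 80*(-1*112) = 108 + 80*(-112) = 108 - 8960 = -8852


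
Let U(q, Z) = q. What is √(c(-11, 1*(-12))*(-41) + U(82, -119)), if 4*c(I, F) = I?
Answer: √779/2 ≈ 13.955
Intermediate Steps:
c(I, F) = I/4
√(c(-11, 1*(-12))*(-41) + U(82, -119)) = √(((¼)*(-11))*(-41) + 82) = √(-11/4*(-41) + 82) = √(451/4 + 82) = √(779/4) = √779/2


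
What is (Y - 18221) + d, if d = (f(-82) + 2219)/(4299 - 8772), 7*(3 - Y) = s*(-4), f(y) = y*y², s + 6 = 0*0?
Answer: -11565043/639 ≈ -18099.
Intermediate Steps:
s = -6 (s = -6 + 0*0 = -6 + 0 = -6)
f(y) = y³
Y = -3/7 (Y = 3 - (-6)*(-4)/7 = 3 - ⅐*24 = 3 - 24/7 = -3/7 ≈ -0.42857)
d = 549149/4473 (d = ((-82)³ + 2219)/(4299 - 8772) = (-551368 + 2219)/(-4473) = -549149*(-1/4473) = 549149/4473 ≈ 122.77)
(Y - 18221) + d = (-3/7 - 18221) + 549149/4473 = -127550/7 + 549149/4473 = -11565043/639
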